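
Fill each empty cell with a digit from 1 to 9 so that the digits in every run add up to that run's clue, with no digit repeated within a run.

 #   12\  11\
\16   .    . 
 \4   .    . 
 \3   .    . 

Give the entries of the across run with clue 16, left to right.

9 7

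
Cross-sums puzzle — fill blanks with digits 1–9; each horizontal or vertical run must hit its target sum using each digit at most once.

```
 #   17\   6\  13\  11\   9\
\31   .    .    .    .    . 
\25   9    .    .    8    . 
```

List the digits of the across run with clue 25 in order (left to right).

17 in 2 cells must be {8,9}.
R1C1 = 17 − 9 = 8 completes the 17 down.
R1C4 = 11 − 8 = 3 completes the 11 down.
No cell is forced outright now. R2C3 can only be 4 or 5 (the digits allowed by both its 25 across and its 13 down). If R2C3 = 5: then R1C3 would have to be in {4,5,6,7,9} for the 31 across but in {8} for the 13 down — contradiction. So R2C3 = 4.
R1C3 = 13 − 4 = 9 completes the 13 down.
R2C2 = 1: the only remaining digit allowed by both the 25 across and the 6 down.
R2C5 = 25 − 22 = 3 completes the 25 across.

9 1 4 8 3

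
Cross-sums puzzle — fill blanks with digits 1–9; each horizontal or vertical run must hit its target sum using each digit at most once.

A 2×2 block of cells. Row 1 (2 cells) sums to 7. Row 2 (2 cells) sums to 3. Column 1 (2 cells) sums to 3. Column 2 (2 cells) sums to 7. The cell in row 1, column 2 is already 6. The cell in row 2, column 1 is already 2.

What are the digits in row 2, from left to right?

3 in 2 cells must be {1,2}.
(1,1) = 7 − 6 = 1 completes the 7 across.
(2,2) = 3 − 2 = 1 completes the 3 across.

2 1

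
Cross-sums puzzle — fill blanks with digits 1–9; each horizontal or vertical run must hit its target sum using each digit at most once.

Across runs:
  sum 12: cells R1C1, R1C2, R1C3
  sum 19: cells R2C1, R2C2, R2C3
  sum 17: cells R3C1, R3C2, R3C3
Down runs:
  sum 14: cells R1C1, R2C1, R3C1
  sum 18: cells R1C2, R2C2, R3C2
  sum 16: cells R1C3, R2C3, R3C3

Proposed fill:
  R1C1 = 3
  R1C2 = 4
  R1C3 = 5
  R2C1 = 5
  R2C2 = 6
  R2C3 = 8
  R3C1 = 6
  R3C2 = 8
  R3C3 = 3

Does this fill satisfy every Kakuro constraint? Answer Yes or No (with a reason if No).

Across: 3+4+5=12; 5+6+8=19; 6+8+3=17. Down: 3+5+6=14; 4+6+8=18; 5+8+3=16. No digit repeats within any run.

Yes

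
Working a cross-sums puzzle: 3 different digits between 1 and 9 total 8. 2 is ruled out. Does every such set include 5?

No

The only way to make 8 from 3 distinct digits under that restriction is {1,3,4}, which does not contain 5.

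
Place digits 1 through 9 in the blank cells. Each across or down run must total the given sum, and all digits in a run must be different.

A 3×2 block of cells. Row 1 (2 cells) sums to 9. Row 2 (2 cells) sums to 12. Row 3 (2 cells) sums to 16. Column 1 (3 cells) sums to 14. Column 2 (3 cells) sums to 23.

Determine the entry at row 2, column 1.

16 in 2 cells must be {7,9}; 23 in 3 cells must be {6,8,9}.
The 16 across and the 23 down share only 9, so (3,2) = 9.
Given what's placed, (2,2) must be 8 to fit the 12 across and 23 down.
(3,1) = 16 − 9 = 7 completes the 16 across.
(1,2) = 23 − 17 = 6 completes the 23 down.
(2,1) = 12 − 8 = 4 completes the 12 across.
(1,1) = 9 − 6 = 3 completes the 9 across.

4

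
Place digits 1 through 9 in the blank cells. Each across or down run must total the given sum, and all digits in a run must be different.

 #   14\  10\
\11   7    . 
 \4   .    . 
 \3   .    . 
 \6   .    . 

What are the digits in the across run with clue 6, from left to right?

4 in 2 cells must be {1,3}; 3 in 2 cells must be {1,2}; 10 in 4 cells must be {1,2,3,4}.
R1C2 = 11 − 7 = 4 completes the 11 across.
Given what's placed, R2C1 must be 1 to fit the 4 across and 14 down.
R2C2 = 4 − 1 = 3 completes the 4 across.
Given what's placed, R3C1 must be 2 to fit the 3 across and 14 down.
R3C2 = 3 − 2 = 1 completes the 3 across.
R4C1 = 14 − 10 = 4 completes the 14 down.
R4C2 = 6 − 4 = 2 completes the 6 across.

4 2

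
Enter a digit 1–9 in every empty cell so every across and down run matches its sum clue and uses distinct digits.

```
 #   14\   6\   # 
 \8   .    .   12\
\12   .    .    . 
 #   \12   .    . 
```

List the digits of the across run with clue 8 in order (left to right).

6 in 3 cells must be {1,2,3}.
The 12 across and the 6 down share only 3, so R3C2 = 3.
R3C3 = 12 − 3 = 9 completes the 12 across.
R2C3 = 12 − 9 = 3 completes the 12 down.
No cell is forced outright now. R1C1 can only be 5 or 6 (the digits allowed by both its 8 across and its 14 down). If R1C1 = 5: then R1C2 would have to be in {3} for the 8 across but in {1,2} for the 6 down — contradiction. So R1C1 = 6.
R1C2 = 8 − 6 = 2 completes the 8 across.
R2C1 = 14 − 6 = 8 completes the 14 down.
R2C2 = 12 − 11 = 1 completes the 12 across.

6 2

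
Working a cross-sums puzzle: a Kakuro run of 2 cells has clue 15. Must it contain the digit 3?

Counterexample: {6,9} sums to 15 without using 3.

No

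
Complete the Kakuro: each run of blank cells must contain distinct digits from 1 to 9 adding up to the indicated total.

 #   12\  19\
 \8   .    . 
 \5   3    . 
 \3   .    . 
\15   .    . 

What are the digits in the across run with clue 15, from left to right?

6 9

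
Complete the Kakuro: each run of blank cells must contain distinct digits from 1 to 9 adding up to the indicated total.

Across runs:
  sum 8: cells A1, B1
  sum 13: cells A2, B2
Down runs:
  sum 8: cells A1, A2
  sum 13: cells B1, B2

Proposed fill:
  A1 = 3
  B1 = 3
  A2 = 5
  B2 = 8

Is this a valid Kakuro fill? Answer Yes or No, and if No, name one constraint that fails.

No — the down run B1–B2 sums to 11, not 13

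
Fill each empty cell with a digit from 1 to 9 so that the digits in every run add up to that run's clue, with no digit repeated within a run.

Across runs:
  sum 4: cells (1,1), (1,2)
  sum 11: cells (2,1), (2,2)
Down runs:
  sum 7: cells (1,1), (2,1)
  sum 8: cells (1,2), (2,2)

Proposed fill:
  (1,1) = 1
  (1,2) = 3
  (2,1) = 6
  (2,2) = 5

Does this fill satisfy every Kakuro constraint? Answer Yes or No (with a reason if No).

Yes

Across: 1+3=4; 6+5=11. Down: 1+6=7; 3+5=8. No digit repeats within any run.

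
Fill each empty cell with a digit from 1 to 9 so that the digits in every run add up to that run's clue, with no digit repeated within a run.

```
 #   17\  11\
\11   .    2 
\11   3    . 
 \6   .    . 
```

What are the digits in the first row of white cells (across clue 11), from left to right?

9 2

R1C1 = 11 − 2 = 9 completes the 11 across.
R2C2 = 11 − 3 = 8 completes the 11 across.
R3C1 = 17 − 12 = 5 completes the 17 down.
R3C2 = 6 − 5 = 1 completes the 6 across.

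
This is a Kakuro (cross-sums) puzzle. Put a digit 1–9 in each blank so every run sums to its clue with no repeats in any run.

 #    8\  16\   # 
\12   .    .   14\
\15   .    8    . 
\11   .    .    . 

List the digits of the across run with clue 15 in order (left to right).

No cell is forced outright now. R2C3 can only be 5 or 6 (the digits allowed by both its 15 across and its 14 down). If R2C3 = 5: that forces R2C1 = 2, after which R3C3 would have to be in {1,2,3,4,5,6,7,8} for the 11 across but in {9} for the 14 down — contradiction. So R2C3 = 6.
R2C1 = 15 − 14 = 1 completes the 15 across.
R3C3 = 14 − 6 = 8 completes the 14 down.
R3C1 = 2: the only remaining digit allowed by both the 11 across and the 8 down.
R3C2 = 11 − 10 = 1 completes the 11 across.
R1C1 = 8 − 3 = 5 completes the 8 down.
R1C2 = 12 − 5 = 7 completes the 12 across.

1 8 6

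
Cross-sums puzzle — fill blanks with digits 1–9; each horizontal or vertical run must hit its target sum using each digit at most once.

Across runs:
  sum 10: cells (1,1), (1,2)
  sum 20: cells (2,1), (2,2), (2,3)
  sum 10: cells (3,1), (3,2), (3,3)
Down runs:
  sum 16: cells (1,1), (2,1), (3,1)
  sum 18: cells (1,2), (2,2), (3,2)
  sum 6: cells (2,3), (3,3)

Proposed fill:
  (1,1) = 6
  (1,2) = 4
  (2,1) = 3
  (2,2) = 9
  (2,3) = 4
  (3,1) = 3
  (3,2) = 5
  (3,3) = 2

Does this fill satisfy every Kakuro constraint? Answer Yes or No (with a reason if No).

No — the down run (1,1)–(3,1) sums to 12, not 16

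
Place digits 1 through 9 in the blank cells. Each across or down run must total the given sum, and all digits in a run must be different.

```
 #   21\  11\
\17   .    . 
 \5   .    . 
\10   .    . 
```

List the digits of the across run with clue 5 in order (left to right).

4 1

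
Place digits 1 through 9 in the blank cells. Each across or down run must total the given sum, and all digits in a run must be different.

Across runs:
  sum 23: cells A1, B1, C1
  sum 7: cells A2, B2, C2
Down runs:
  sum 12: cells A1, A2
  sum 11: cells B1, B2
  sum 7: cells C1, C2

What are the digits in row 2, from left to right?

23 in 3 cells must be {6,8,9}; 7 in 3 cells must be {1,2,4}.
The 23 across and the 7 down share only 6, so C1 = 6.
The 7 across and the 12 down share only 4, so A2 = 4.
B2 = 2: the only remaining digit allowed by both the 7 across and the 11 down.
C2 = 7 − 6 = 1 completes the 7 across.
A1 = 12 − 4 = 8 completes the 12 down.
B1 = 23 − 14 = 9 completes the 23 across.

4, 2, 1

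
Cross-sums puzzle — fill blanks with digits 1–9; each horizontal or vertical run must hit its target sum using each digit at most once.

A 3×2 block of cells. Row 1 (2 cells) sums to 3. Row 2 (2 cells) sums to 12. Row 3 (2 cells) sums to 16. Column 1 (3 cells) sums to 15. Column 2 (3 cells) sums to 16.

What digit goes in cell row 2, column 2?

8

3 in 2 cells must be {1,2}; 16 in 2 cells must be {7,9}.
Nothing is forced directly, so branch on (1,1), whose candidates are 1 or 2. If (1,1) = 1: that forces (1,2) = 2, (3,1) = 9, after which (3,2) would have to be in {7} for the 16 across but in {5,6,8,9} for the 16 down — contradiction. So (1,1) = 2.
(1,2) = 3 − 2 = 1 completes the 3 across.
Nothing is forced directly, so branch on (3,1), whose candidates are 7 or 9. If (3,1) = 7: then (2,1) would have to be in {3,4,5,7,8,9} for the 12 across but in {6} for the 15 down — contradiction. So (3,1) = 9.
(2,1) = 15 − 11 = 4 completes the 15 down.
(2,2) = 12 − 4 = 8 completes the 12 across.
(3,2) = 16 − 9 = 7 completes the 16 across.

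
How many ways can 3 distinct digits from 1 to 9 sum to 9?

3 distinct digits from 1–9 sum between 6 and 24.
Enumerating: {1,2,6}, {1,3,5}, {2,3,4}.

3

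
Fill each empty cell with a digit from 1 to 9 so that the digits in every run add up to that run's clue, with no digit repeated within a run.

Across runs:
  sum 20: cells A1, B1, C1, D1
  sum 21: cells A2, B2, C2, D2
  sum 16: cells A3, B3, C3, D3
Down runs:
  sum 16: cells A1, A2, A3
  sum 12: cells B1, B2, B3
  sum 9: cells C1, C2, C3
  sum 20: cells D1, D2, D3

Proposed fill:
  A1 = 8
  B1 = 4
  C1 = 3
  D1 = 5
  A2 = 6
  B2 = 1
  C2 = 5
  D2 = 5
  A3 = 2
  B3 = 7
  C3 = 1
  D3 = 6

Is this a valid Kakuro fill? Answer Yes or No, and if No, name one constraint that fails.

No — the down run D1–D3 sums to 16, not 20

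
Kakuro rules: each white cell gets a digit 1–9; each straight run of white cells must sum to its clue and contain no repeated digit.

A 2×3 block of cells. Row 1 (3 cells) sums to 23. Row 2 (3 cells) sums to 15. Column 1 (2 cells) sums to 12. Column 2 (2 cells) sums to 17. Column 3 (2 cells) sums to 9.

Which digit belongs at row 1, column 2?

9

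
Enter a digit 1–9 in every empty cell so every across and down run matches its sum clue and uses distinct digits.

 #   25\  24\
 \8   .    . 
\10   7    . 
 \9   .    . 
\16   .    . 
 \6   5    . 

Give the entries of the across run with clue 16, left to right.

9 7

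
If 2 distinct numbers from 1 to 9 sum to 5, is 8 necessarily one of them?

Counterexample: {1,4} sums to 5 without using 8.

No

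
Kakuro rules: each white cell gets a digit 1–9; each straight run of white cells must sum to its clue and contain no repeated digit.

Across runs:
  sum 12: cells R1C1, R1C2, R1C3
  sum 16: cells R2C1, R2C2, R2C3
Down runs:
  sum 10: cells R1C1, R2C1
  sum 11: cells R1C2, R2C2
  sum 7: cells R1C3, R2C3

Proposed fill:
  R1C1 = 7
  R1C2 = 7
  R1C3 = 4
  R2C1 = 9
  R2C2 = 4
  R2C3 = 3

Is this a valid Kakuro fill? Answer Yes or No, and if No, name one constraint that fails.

No — the down run R1C1–R2C1 sums to 16, not 10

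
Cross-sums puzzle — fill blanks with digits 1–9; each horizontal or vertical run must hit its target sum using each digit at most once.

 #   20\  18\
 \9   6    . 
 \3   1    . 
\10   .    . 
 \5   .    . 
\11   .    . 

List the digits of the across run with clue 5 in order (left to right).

4 1

3 in 2 cells must be {1,2}.
R1C2 = 9 − 6 = 3 completes the 9 across.
R2C2 = 3 − 1 = 2 completes the 3 across.
Nothing is forced directly, so branch on R4C2, whose candidates are 1 or 4. If R4C2 = 4: then R4C1 would have to be in {1} for the 5 across but in {2,3,4,7,8} for the 20 down — contradiction. So R4C2 = 1.
R4C1 = 5 − 1 = 4 completes the 5 across.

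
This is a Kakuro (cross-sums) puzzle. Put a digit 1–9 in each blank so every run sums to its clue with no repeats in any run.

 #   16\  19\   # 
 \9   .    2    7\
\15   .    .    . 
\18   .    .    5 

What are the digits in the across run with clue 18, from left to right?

4 9 5

R1C1 = 9 − 2 = 7 completes the 9 across.
R2C3 = 7 − 5 = 2 completes the 7 down.
R3C2 = 9: the only remaining digit allowed by both the 18 across and the 19 down.
R2C2 = 19 − 11 = 8 completes the 19 down.
R3C1 = 18 − 14 = 4 completes the 18 across.
R2C1 = 15 − 10 = 5 completes the 15 across.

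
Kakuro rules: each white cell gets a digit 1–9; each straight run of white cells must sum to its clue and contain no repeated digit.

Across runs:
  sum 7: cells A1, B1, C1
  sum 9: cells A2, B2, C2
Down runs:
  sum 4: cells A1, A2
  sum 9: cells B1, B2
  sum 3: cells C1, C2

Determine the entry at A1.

7 in 3 cells must be {1,2,4}; 4 in 2 cells must be {1,3}; 3 in 2 cells must be {1,2}.
The 7 across and the 4 down share only 1, so A1 = 1.
Given what's placed, C1 must be 2 to fit the 7 across and 3 down.
A2 = 4 − 1 = 3 completes the 4 down.
C2 = 3 − 2 = 1 completes the 3 down.
B1 = 7 − 3 = 4 completes the 7 across.
B2 = 9 − 4 = 5 completes the 9 across.

1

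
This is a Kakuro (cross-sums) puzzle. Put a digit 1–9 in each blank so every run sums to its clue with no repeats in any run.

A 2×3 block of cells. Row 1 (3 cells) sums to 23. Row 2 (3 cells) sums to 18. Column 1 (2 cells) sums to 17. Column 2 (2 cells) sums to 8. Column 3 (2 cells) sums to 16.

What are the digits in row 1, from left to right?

23 in 3 cells must be {6,8,9}; 17 in 2 cells must be {8,9}; 16 in 2 cells must be {7,9}.
The 23 across and the 8 down share only 6, so (1,2) = 6.
Given what's placed, (1,3) must be 9 to fit the 23 across and 16 down.
(2,2) = 8 − 6 = 2 completes the 8 down.
(2,3) = 16 − 9 = 7 completes the 16 down.
(1,1) = 23 − 15 = 8 completes the 23 across.
(2,1) = 18 − 9 = 9 completes the 18 across.

8 6 9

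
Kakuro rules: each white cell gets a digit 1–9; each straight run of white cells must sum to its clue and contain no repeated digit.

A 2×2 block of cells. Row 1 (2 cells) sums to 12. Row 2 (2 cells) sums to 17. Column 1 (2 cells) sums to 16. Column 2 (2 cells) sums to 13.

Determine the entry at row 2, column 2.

8

17 in 2 cells must be {8,9}; 16 in 2 cells must be {7,9}.
The 17 across and the 16 down share only 9, so (2,1) = 9.
(2,2) = 17 − 9 = 8 completes the 17 across.
(1,1) = 16 − 9 = 7 completes the 16 down.
(1,2) = 12 − 7 = 5 completes the 12 across.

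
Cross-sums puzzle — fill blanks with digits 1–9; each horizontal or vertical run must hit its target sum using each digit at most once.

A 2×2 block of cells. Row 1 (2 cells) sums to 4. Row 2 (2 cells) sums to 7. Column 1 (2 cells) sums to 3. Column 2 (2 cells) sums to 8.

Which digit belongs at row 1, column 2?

3

4 in 2 cells must be {1,3}; 3 in 2 cells must be {1,2}.
The 4 across and the 3 down share only 1, so (1,1) = 1.
(1,2) = 4 − 1 = 3 completes the 4 across.
(2,1) = 3 − 1 = 2 completes the 3 down.
(2,2) = 7 − 2 = 5 completes the 7 across.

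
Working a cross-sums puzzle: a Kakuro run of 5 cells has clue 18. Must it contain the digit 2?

Yes

Every partition of 18 into 5 distinct digits includes 2: {1,2,3,4,8}, {1,2,3,5,7}, {1,2,4,5,6}.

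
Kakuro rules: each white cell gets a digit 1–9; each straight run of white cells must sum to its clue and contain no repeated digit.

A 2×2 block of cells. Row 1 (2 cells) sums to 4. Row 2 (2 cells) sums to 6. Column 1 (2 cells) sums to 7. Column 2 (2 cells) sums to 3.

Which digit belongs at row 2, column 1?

4

4 in 2 cells must be {1,3}; 3 in 2 cells must be {1,2}.
The 4 across and the 3 down share only 1, so (1,2) = 1.
(2,2) = 3 − 1 = 2 completes the 3 down.
(1,1) = 4 − 1 = 3 completes the 4 across.
(2,1) = 6 − 2 = 4 completes the 6 across.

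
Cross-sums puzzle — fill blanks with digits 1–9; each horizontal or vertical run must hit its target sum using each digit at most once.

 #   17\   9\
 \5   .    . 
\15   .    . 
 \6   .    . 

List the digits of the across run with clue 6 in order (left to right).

5 1

The 15 across and the 9 down share only 6, so R2C2 = 6.
R2C1 = 15 − 6 = 9 completes the 15 across.
Nothing is forced directly, so branch on R1C2, whose candidates are 1 or 2. If R1C2 = 1: then R1C1 would have to be in {4} for the 5 across but in {1,2,3,5,6,7} for the 17 down — contradiction. So R1C2 = 2.
R1C1 = 5 − 2 = 3 completes the 5 across.
R3C1 = 17 − 12 = 5 completes the 17 down.
R3C2 = 6 − 5 = 1 completes the 6 across.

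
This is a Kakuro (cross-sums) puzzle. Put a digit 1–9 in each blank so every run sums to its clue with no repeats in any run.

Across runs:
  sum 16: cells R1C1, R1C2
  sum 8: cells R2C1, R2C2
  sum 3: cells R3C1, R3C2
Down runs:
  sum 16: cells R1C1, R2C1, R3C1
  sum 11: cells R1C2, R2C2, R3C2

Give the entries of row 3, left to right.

2 1

16 in 2 cells must be {7,9}; 3 in 2 cells must be {1,2}.
The 16 across and the 11 down share only 7, so R1C2 = 7.
Given what's placed, R3C2 must be 1 to fit the 3 across and 11 down.
R1C1 = 16 − 7 = 9 completes the 16 across.
R2C2 = 11 − 8 = 3 completes the 11 down.
R3C1 = 3 − 1 = 2 completes the 3 across.
R2C1 = 8 − 3 = 5 completes the 8 across.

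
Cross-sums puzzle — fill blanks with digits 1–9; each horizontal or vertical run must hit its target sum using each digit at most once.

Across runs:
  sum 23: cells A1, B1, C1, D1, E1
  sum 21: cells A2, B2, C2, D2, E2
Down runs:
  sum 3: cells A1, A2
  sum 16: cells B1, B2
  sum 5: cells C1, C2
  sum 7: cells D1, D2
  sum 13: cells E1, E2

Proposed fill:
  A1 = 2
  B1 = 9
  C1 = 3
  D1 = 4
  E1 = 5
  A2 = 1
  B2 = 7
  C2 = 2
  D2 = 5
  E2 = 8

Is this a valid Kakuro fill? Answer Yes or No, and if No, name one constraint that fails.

No — the across run A2–E2 sums to 23, not 21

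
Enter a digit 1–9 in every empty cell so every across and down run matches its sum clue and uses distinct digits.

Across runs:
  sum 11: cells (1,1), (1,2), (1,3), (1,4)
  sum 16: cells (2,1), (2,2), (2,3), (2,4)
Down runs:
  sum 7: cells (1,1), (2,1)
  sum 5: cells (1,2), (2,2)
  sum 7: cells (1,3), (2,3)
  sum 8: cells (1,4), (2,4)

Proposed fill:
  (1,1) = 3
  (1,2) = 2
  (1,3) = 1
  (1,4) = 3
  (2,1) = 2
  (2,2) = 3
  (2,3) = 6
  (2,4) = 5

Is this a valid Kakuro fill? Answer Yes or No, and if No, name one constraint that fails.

No — the across run (1,1)–(1,4) sums to 9, not 11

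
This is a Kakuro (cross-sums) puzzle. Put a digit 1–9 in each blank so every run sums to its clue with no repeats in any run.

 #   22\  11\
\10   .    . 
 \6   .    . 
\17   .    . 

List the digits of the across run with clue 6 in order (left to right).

17 in 2 cells must be {8,9}.
The 6 across and the 22 down share only 5, so R2C1 = 5.
R2C2 = 6 − 5 = 1 completes the 6 across.
Given what's placed, R3C2 must be 8 to fit the 17 across and 11 down.
R1C2 = 11 − 9 = 2 completes the 11 down.
R3C1 = 17 − 8 = 9 completes the 17 across.
R1C1 = 10 − 2 = 8 completes the 10 across.

5 1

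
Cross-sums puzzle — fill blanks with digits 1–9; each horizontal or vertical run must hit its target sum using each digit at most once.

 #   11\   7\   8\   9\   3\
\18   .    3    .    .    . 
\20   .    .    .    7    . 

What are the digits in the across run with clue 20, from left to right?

6, 4, 1, 7, 2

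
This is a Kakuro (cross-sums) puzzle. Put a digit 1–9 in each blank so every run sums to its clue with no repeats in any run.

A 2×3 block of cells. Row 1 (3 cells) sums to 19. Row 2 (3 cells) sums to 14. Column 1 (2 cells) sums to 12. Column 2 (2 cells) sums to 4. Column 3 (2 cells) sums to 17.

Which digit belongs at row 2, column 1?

4 in 2 cells must be {1,3}; 17 in 2 cells must be {8,9}.
The 19 across and the 4 down share only 3, so (1,2) = 3.
Given what's placed, (1,3) must be 9 to fit the 19 across and 17 down.
(2,2) = 4 − 3 = 1 completes the 4 down.
(2,3) = 17 − 9 = 8 completes the 17 down.
(1,1) = 19 − 12 = 7 completes the 19 across.
(2,1) = 14 − 9 = 5 completes the 14 across.

5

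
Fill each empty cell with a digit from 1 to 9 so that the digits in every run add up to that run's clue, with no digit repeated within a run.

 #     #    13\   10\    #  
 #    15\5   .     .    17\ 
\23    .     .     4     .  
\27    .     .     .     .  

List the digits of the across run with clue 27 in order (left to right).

6, 7, 5, 9

17 in 2 cells must be {8,9}.
R1C3 = 1: the only remaining digit allowed by both the 5 across and the 10 down.
R3C3 = 10 − 5 = 5 completes the 10 down.
R3C4 = 9: the only remaining digit allowed by both the 27 across and the 17 down.
R1C2 = 5 − 1 = 4 completes the 5 across.
R2C4 = 17 − 9 = 8 completes the 17 down.
No cell is forced outright now. R2C1 can only be 6 or 9 (the digits allowed by both its 23 across and its 15 down). If R2C1 = 6: then R2C2 would have to be in {5} for the 23 across but in {1,2,3,6,7,8} for the 13 down — contradiction. So R2C1 = 9.
R2C2 = 23 − 21 = 2 completes the 23 across.
R3C1 = 15 − 9 = 6 completes the 15 down.
R3C2 = 27 − 20 = 7 completes the 27 across.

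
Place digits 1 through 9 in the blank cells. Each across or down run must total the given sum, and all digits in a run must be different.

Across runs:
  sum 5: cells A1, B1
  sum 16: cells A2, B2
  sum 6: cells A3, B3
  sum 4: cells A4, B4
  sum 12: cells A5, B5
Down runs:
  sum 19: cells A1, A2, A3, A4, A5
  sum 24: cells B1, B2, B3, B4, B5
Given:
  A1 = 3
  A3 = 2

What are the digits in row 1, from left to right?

3, 2

16 in 2 cells must be {7,9}; 4 in 2 cells must be {1,3}.
B1 = 5 − 3 = 2 completes the 5 across.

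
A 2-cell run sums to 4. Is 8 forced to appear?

No

The only way to make 4 from 2 distinct digits is {1,3}, which does not contain 8.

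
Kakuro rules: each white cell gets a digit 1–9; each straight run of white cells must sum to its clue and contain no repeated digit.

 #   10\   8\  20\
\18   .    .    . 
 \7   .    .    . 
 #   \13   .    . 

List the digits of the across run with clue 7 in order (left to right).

2 1 4

7 in 3 cells must be {1,2,4}.
Only 4 fits R2C3 under both its across sum 7 and down sum 20.
Nothing is forced directly, so branch on R3C2, whose candidates are 4 or 5. If R3C2 = 5: then R3C3 would have to be in {8} for the 13 across but in {7,9} for the 20 down — contradiction. So R3C2 = 4.
R2C2 = 1: the only remaining digit allowed by both the 7 across and the 8 down.
R3C3 = 13 − 4 = 9 completes the 13 across.
R1C2 = 8 − 5 = 3 completes the 8 down.
R1C3 = 20 − 13 = 7 completes the 20 down.
R2C1 = 7 − 5 = 2 completes the 7 across.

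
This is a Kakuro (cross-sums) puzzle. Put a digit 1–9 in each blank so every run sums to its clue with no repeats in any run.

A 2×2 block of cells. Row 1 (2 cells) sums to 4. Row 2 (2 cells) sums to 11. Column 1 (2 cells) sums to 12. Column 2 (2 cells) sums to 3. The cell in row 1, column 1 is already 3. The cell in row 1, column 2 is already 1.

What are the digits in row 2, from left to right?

4 in 2 cells must be {1,3}; 3 in 2 cells must be {1,2}.
(2,1) = 12 − 3 = 9 completes the 12 down.
(2,2) = 11 − 9 = 2 completes the 11 across.

9 2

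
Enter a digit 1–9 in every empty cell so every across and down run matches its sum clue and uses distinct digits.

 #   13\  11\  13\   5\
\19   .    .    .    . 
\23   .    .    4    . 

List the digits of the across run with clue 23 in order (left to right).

8 9 4 2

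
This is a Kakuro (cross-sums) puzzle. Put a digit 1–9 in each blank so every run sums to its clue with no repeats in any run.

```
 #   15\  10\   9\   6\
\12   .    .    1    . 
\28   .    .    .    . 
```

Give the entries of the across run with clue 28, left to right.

9 7 8 4

Given what's placed, R1C1 must be 6 to fit the 12 across and 15 down.
R1C4 = 2: the only remaining digit allowed by both the 12 across and the 6 down.
R2C1 = 15 − 6 = 9 completes the 15 down.
R2C3 = 9 − 1 = 8 completes the 9 down.
R2C4 = 6 − 2 = 4 completes the 6 down.
R1C2 = 12 − 9 = 3 completes the 12 across.
R2C2 = 28 − 21 = 7 completes the 28 across.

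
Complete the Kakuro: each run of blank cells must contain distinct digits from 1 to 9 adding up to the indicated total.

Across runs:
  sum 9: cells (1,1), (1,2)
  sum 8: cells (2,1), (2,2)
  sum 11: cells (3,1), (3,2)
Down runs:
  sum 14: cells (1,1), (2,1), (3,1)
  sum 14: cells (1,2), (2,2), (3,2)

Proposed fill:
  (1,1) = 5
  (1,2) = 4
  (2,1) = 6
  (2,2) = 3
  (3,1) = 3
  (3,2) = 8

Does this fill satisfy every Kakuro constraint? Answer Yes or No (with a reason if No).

No — the across run (2,1)–(2,2) sums to 9, not 8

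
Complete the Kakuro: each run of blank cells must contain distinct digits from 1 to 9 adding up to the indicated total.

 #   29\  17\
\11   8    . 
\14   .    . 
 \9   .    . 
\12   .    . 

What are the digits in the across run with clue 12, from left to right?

29 in 4 cells must be {5,7,8,9}.
R1C2 = 11 − 8 = 3 completes the 11 across.
Nothing is forced directly, so branch on R2C1, whose candidates are 5 or 9. If R2C1 = 5: that forces R2C2 = 9, R3C1 = 7, after which R3C2 would have to be in {2} for the 9 across but in {1,4} for the 17 down — contradiction. So R2C1 = 9.
R2C2 = 14 − 9 = 5 completes the 14 across.
Nothing is forced directly, so branch on R3C1, whose candidates are 5 or 7. If R3C1 = 5: then R3C2 would have to be in {4} for the 9 across but in {1,2,7,8} for the 17 down — contradiction. So R3C1 = 7.
R3C2 = 9 − 7 = 2 completes the 9 across.
R4C1 = 29 − 24 = 5 completes the 29 down.
R4C2 = 12 − 5 = 7 completes the 12 across.

5 7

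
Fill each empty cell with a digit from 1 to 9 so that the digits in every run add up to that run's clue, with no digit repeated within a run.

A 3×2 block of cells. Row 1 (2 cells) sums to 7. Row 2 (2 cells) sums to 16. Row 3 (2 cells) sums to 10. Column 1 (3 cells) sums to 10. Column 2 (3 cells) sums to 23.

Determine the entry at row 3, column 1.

16 in 2 cells must be {7,9}; 23 in 3 cells must be {6,8,9}.
The 7 across and the 23 down share only 6, so (1,2) = 6.
The 16 across and the 10 down share only 7, so (2,1) = 7.
(2,2) = 16 − 7 = 9 completes the 16 across.
(3,2) = 23 − 15 = 8 completes the 23 down.
(1,1) = 7 − 6 = 1 completes the 7 across.
(3,1) = 10 − 8 = 2 completes the 10 across.

2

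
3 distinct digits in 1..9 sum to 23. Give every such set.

{6,8,9}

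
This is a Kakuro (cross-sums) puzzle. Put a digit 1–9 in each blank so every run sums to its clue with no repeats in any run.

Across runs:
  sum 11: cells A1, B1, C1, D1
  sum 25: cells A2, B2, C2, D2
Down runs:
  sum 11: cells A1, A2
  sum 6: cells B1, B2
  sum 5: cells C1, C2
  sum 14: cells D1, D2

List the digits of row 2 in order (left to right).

8 5 3 9

11 in 4 cells must be {1,2,3,5}.
Only 5 fits D1 under both its across sum 11 and down sum 14.
D2 = 14 − 5 = 9 completes the 14 down.
Nothing is forced directly, so branch on A1, whose candidates are 2 or 3. If A1 = 2: that forces B1 = 1, C1 = 3, after which A2 would have to be in {1,2,3,4,5,6,7,8} for the 25 across but in {9} for the 11 down — contradiction. So A1 = 3.
A2 = 11 − 3 = 8 completes the 11 down.
No cell is forced outright now. B1 can only be 1 or 2 (the digits allowed by both its 11 across and its 6 down). If B1 = 2: that forces C1 = 1, after which B2 would have to be in {1,2,3,5,6,7} for the 25 across but in {4} for the 6 down — contradiction. So B1 = 1.
C1 = 11 − 9 = 2 completes the 11 across.
B2 = 6 − 1 = 5 completes the 6 down.
C2 = 25 − 22 = 3 completes the 25 across.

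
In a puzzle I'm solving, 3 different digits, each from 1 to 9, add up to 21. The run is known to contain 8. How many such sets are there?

3 distinct digits from 1–9 sum between 6 and 24.
Keeping only sets containing 8.
Enumerating: {4,8,9}, {6,7,8}.

2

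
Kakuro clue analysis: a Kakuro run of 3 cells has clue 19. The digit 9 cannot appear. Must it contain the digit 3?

No

Counterexample: {4,7,8} sums to 19 under that restriction without using 3.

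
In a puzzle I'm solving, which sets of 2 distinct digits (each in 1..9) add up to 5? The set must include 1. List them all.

{1,4}

2 distinct digits from 1–9 sum between 3 and 17.
Keeping only sets containing 1.
Only one set works: {1,4}.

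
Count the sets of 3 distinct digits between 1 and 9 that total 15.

3 distinct digits from 1–9 sum between 6 and 24.

8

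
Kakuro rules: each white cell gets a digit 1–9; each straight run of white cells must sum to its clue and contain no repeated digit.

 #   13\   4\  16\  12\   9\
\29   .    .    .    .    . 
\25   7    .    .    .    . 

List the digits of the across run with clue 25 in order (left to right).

7 1 9 3 5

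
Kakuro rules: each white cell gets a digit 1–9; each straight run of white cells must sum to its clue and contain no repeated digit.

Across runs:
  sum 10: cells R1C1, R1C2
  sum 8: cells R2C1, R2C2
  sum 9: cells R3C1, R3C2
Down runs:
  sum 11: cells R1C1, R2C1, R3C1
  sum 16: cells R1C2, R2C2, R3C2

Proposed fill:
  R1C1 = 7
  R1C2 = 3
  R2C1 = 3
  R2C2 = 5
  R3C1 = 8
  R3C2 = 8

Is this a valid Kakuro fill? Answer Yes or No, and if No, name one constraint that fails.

No — the across run R3C1–R3C2 sums to 16, not 9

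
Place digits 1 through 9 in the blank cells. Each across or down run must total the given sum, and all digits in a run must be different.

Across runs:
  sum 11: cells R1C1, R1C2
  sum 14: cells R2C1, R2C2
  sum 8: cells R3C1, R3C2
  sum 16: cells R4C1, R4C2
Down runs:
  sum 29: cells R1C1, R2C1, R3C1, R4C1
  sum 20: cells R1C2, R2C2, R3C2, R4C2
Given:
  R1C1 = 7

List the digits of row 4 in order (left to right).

9 7

16 in 2 cells must be {7,9}; 29 in 4 cells must be {5,7,8,9}.
R1C2 = 11 − 7 = 4 completes the 11 across.
Given what's placed, R3C1 must be 5 to fit the 8 across and 29 down.
R3C2 = 8 − 5 = 3 completes the 8 across.
Given what's placed, R4C1 must be 9 to fit the 16 across and 29 down.
R4C2 = 16 − 9 = 7 completes the 16 across.
R2C1 = 29 − 21 = 8 completes the 29 down.
R2C2 = 14 − 8 = 6 completes the 14 across.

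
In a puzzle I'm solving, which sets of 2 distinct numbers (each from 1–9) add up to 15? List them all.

2 distinct digits from 1–9 sum between 3 and 17.

{6,9}; {7,8}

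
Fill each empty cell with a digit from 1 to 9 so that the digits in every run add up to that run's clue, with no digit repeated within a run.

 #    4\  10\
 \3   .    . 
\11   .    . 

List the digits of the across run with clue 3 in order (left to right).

3 in 2 cells must be {1,2}; 4 in 2 cells must be {1,3}.
The 3 across and the 4 down share only 1, so R1C1 = 1.
R1C2 = 3 − 1 = 2 completes the 3 across.
R2C1 = 4 − 1 = 3 completes the 4 down.
R2C2 = 11 − 3 = 8 completes the 11 across.

1 2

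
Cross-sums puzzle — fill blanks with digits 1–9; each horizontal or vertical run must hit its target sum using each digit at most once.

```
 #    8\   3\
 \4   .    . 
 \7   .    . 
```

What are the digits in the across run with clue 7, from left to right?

5, 2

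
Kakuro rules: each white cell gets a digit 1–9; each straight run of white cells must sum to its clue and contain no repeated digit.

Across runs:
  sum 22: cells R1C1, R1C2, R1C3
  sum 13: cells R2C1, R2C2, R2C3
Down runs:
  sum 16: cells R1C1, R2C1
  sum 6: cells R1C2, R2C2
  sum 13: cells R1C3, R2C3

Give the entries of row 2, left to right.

7, 1, 5

16 in 2 cells must be {7,9}.
The 22 across and the 6 down share only 5, so R1C2 = 5.
R2C2 = 6 − 5 = 1 completes the 6 down.
Given what's placed, R1C1 must be 9 to fit the 22 across and 16 down.
R1C3 = 22 − 14 = 8 completes the 22 across.
R2C1 = 16 − 9 = 7 completes the 16 down.
R2C3 = 13 − 8 = 5 completes the 13 across.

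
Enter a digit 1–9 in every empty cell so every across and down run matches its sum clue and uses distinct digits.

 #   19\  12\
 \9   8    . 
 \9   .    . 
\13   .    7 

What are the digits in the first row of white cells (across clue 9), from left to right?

R1C2 = 9 − 8 = 1 completes the 9 across.
R2C2 = 12 − 8 = 4 completes the 12 down.
R3C1 = 13 − 7 = 6 completes the 13 across.
R2C1 = 9 − 4 = 5 completes the 9 across.

8 1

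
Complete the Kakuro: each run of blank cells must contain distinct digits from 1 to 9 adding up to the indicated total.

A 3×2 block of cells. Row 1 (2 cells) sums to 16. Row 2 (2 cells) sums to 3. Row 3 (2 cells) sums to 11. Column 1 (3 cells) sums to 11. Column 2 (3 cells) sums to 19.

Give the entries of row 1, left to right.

7 9

16 in 2 cells must be {7,9}; 3 in 2 cells must be {1,2}.
The 16 across and the 11 down share only 7, so (1,1) = 7.
(1,2) = 16 − 7 = 9 completes the 16 across.
Given what's placed, (2,1) must be 1 to fit the 3 across and 11 down.
(2,2) = 3 − 1 = 2 completes the 3 across.
(3,1) = 11 − 8 = 3 completes the 11 down.
(3,2) = 11 − 3 = 8 completes the 11 across.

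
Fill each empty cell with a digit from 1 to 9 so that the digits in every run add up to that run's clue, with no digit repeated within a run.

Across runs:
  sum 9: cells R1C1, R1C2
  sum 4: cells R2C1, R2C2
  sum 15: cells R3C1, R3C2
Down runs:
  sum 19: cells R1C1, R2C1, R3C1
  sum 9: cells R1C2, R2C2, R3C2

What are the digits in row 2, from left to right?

4 in 2 cells must be {1,3}.
The 4 across and the 19 down share only 3, so R2C1 = 3.
R2C2 = 4 − 3 = 1 completes the 4 across.
Given what's placed, R3C2 must be 6 to fit the 15 across and 9 down.
R1C1 = 7: the only remaining digit allowed by both the 9 across and the 19 down.
R1C2 = 9 − 7 = 2 completes the 9 across.
R3C1 = 15 − 6 = 9 completes the 15 across.

3 1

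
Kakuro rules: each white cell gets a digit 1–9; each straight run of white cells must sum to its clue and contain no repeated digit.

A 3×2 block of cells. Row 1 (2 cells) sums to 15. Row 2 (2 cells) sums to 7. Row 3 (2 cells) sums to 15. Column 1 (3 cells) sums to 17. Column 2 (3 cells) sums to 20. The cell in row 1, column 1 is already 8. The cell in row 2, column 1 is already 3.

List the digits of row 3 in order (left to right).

(1,2) = 15 − 8 = 7 completes the 15 across.
(2,2) = 7 − 3 = 4 completes the 7 across.
(3,1) = 17 − 11 = 6 completes the 17 down.
(3,2) = 15 − 6 = 9 completes the 15 across.

6, 9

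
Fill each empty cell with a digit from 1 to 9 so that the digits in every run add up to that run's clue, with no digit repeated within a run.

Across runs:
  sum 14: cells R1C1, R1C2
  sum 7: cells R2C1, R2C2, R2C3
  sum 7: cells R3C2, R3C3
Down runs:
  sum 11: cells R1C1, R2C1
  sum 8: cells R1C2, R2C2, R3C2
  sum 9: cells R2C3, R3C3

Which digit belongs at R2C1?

7 in 3 cells must be {1,2,4}.
The 14 across and the 8 down share only 5, so R1C2 = 5.
R1C1 = 14 − 5 = 9 completes the 14 across.
R2C1 = 11 − 9 = 2 completes the 11 down.
R2C2 = 1: the only remaining digit allowed by both the 7 across and the 8 down.
R2C3 = 7 − 3 = 4 completes the 7 across.
R3C2 = 8 − 6 = 2 completes the 8 down.
R3C3 = 7 − 2 = 5 completes the 7 across.

2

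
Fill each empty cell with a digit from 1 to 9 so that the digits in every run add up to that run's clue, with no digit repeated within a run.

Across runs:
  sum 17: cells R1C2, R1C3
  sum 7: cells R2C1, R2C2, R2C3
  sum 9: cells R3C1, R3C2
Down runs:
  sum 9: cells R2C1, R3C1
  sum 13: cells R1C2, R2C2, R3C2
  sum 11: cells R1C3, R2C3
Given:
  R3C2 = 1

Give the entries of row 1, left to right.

8, 9

17 in 2 cells must be {8,9}; 7 in 3 cells must be {1,2,4}.
R2C2 = 4: the only remaining digit allowed by both the 7 across and the 13 down.
Given what's placed, R2C3 must be 2 to fit the 7 across and 11 down.
R3C1 = 9 − 1 = 8 completes the 9 across.
R1C2 = 13 − 5 = 8 completes the 13 down.
R1C3 = 17 − 8 = 9 completes the 17 across.
R2C1 = 7 − 6 = 1 completes the 7 across.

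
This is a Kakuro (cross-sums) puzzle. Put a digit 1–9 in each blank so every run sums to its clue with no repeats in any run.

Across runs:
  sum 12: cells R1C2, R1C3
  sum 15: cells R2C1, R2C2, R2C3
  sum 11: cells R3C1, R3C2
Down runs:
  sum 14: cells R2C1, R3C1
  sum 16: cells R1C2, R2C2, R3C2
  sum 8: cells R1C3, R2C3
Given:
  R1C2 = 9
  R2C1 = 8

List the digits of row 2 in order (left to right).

8 2 5

R1C3 = 12 − 9 = 3 completes the 12 across.
R2C3 = 8 − 3 = 5 completes the 8 down.
R3C1 = 14 − 8 = 6 completes the 14 down.
R3C2 = 11 − 6 = 5 completes the 11 across.
R2C2 = 15 − 13 = 2 completes the 15 across.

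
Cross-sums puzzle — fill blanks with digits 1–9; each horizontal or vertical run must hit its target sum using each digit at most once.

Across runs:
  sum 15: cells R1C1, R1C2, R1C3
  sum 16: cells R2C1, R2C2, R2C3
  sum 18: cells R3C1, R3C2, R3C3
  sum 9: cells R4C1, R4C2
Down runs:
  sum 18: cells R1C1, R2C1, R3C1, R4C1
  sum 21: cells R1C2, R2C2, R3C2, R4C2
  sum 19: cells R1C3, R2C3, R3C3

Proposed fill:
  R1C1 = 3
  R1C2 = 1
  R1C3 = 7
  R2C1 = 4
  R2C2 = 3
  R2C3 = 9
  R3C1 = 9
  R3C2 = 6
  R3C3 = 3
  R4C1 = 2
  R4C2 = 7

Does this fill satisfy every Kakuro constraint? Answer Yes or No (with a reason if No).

No — the down run R1C2–R4C2 sums to 17, not 21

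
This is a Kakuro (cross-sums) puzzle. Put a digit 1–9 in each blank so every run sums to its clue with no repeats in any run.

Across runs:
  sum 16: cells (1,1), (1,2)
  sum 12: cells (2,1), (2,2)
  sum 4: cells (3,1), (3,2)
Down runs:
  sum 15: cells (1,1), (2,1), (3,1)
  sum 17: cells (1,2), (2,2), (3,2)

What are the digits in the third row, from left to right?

3 1

16 in 2 cells must be {7,9}; 4 in 2 cells must be {1,3}.
Nothing is forced directly, so branch on (1,1), whose candidates are 7 or 9. If (1,1) = 9: that forces (1,2) = 7, (3,1) = 1, after which (3,2) would have to be in {3} for the 4 across but in {1,2,4,6,8,9} for the 17 down — contradiction. So (1,1) = 7.
(1,2) = 16 − 7 = 9 completes the 16 across.
Given what's placed, (3,1) must be 3 to fit the 4 across and 15 down.
(3,2) = 4 − 3 = 1 completes the 4 across.
(2,1) = 15 − 10 = 5 completes the 15 down.
(2,2) = 12 − 5 = 7 completes the 12 across.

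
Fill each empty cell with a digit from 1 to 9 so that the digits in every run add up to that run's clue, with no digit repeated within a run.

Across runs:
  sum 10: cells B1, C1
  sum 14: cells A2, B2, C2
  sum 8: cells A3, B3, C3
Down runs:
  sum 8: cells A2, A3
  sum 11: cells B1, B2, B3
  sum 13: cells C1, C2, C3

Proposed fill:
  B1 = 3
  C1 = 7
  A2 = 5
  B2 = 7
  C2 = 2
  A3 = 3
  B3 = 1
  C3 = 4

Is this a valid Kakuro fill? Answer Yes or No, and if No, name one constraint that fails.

Yes

Across: 3+7=10; 5+7+2=14; 3+1+4=8. Down: 5+3=8; 3+7+1=11; 7+2+4=13. No digit repeats within any run.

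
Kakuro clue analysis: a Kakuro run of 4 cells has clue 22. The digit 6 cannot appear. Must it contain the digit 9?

Counterexample: {2,5,7,8} sums to 22 under that restriction without using 9.

No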